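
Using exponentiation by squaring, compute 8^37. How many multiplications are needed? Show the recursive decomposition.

Computing 8^37 by squaring (build up from 8^1; each line after the first costs one multiplication):

8^1 = 8
8^2 = (8^1)^2 = 8^2 = 64
8^4 = (8^2)^2 = 64^2 = 4096
8^8 = (8^4)^2 = 4096^2 = 16777216
8^9 = 8 * 8^8 = 8 * 16777216 = 134217728
8^18 = (8^9)^2 = 134217728^2 = 18014398509481984
8^36 = (8^18)^2 = 18014398509481984^2 = 324518553658426726783156020576256
8^37 = 8 * 8^36 = 8 * 324518553658426726783156020576256 = 2596148429267413814265248164610048

Result: 2596148429267413814265248164610048
Multiplications needed: 7 (7 lines after 8^1)

8^37 = 2596148429267413814265248164610048. Using exponentiation by squaring, this requires 7 multiplications. The key idea: if the exponent is even, square the half-power; if odd, multiply by the base once.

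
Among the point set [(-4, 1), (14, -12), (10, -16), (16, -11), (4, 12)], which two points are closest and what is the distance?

Computing all pairwise distances among 5 points:

d((-4, 1), (14, -12)) = 22.2036
d((-4, 1), (10, -16)) = 22.0227
d((-4, 1), (16, -11)) = 23.3238
d((-4, 1), (4, 12)) = 13.6015
d((14, -12), (10, -16)) = 5.6569
d((14, -12), (16, -11)) = 2.2361 <-- minimum
d((14, -12), (4, 12)) = 26.0
d((10, -16), (16, -11)) = 7.8102
d((10, -16), (4, 12)) = 28.6356
d((16, -11), (4, 12)) = 25.9422

Closest pair: (14, -12) and (16, -11) with distance 2.2361

The closest pair is (14, -12) and (16, -11) with Euclidean distance 2.2361. For 5 points, brute-force pairwise comparison is shown above. For large n, the divide-and-conquer algorithm (sort by x, recurse on halves, check the dividing strip) achieves O(n log n).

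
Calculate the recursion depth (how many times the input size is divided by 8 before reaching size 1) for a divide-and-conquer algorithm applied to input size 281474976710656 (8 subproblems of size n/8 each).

For divide and conquer with division factor 8:

Problem sizes at each level:
Level 0: 281474976710656
Level 1: 35184372088832
Level 2: 4398046511104
Level 3: 549755813888
Level 4: 68719476736
Level 5: 8589934592
Level 6: 1073741824
Level 7: 134217728
Level 8: 16777216
Level 9: 2097152
Level 10: 262144
Level 11: 32768
Level 12: 4096
Level 13: 512
Level 14: 64
Level 15: 8
Level 16: 1

The root is level 0 and the size-1 base case is level 16 (the tree spans levels 0 through 16, i.e. 17 levels counting the root), so the depth is the number of divisions: log_8(281474976710656) = 16

The recursion tree depth is log_8(281474976710656) = 16. At each level, the problem size is divided by 8, so it takes 16 divisions to reduce to a base case of size 1. The algorithm makes 8 recursive calls at each level.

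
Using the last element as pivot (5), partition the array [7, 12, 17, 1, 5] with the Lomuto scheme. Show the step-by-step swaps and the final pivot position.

Lomuto partition with pivot = 5:

Initial array: [7, 12, 17, 1, 5]

arr[0]=7 > 5: no swap
arr[1]=12 > 5: no swap
arr[2]=17 > 5: no swap
arr[3]=1 <= 5: swap with position 0, array becomes [1, 12, 17, 7, 5]

Place pivot at position 1: [1, 5, 17, 7, 12]
Pivot position: 1

After partitioning with pivot 5, the array becomes [1, 5, 17, 7, 12]. The pivot is placed at index 1. All elements to the left of the pivot are <= 5, and all elements to the right are > 5.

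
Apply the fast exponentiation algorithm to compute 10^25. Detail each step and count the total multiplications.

Computing 10^25 by squaring (build up from 10^1; each line after the first costs one multiplication):

10^1 = 10
10^2 = (10^1)^2 = 10^2 = 100
10^3 = 10 * 10^2 = 10 * 100 = 1000
10^6 = (10^3)^2 = 1000^2 = 1000000
10^12 = (10^6)^2 = 1000000^2 = 1000000000000
10^24 = (10^12)^2 = 1000000000000^2 = 1000000000000000000000000
10^25 = 10 * 10^24 = 10 * 1000000000000000000000000 = 10000000000000000000000000

Result: 10000000000000000000000000
Multiplications needed: 6 (6 lines after 10^1)

10^25 = 10000000000000000000000000. Using exponentiation by squaring, this requires 6 multiplications. The key idea: if the exponent is even, square the half-power; if odd, multiply by the base once.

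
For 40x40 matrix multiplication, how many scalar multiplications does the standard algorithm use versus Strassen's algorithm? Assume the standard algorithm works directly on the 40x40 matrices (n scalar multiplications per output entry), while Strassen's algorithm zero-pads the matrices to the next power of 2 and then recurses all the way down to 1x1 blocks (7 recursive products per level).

Matrix multiplication for 40x40 matrices:

Strassen's algorithm requires power-of-2 dimensions. Pad 40x40 to 64x64 (next power of 2).

Standard algorithm: 40^3 = 64000 multiplications
Strassen's algorithm: 7^(log2(64)) = 7^6 = 117649 multiplications
Difference: 64000 - 117649 = -53649 (Strassen uses MORE here due to padding overhead — for small or just-over-power-of-2 n, padding can outweigh the per-level savings)

Standard: 64000 multiplications (40^3). Strassen: 117649 multiplications (7^6, after padding to 64x64). Strassen reduces 8 recursive multiplications to 7 at each level.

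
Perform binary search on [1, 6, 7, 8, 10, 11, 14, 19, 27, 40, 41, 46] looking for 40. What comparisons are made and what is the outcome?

Binary search for 40 in [1, 6, 7, 8, 10, 11, 14, 19, 27, 40, 41, 46]:

lo=0, hi=11, mid=5, arr[mid]=11 -> 11 < 40, search right half
lo=6, hi=11, mid=8, arr[mid]=27 -> 27 < 40, search right half
lo=9, hi=11, mid=10, arr[mid]=41 -> 41 > 40, search left half
lo=9, hi=9, mid=9, arr[mid]=40 -> Found target at index 9!

Binary search finds 40 at index 9 after 4 comparisons. The search repeatedly halves the search space by comparing with the middle element.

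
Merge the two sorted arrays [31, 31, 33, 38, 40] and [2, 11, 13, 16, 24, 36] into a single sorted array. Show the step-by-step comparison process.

Merging process:

Compare 31 vs 2: take 2 from right. Merged: [2]
Compare 31 vs 11: take 11 from right. Merged: [2, 11]
Compare 31 vs 13: take 13 from right. Merged: [2, 11, 13]
Compare 31 vs 16: take 16 from right. Merged: [2, 11, 13, 16]
Compare 31 vs 24: take 24 from right. Merged: [2, 11, 13, 16, 24]
Compare 31 vs 36: take 31 from left. Merged: [2, 11, 13, 16, 24, 31]
Compare 31 vs 36: take 31 from left. Merged: [2, 11, 13, 16, 24, 31, 31]
Compare 33 vs 36: take 33 from left. Merged: [2, 11, 13, 16, 24, 31, 31, 33]
Compare 38 vs 36: take 36 from right. Merged: [2, 11, 13, 16, 24, 31, 31, 33, 36]
Append remaining from left: [38, 40]. Merged: [2, 11, 13, 16, 24, 31, 31, 33, 36, 38, 40]

Final merged array: [2, 11, 13, 16, 24, 31, 31, 33, 36, 38, 40]
Total comparisons: 9

The merged array is [2, 11, 13, 16, 24, 31, 31, 33, 36, 38, 40], requiring 9 comparisons. The merge step runs in O(n) time where n is the total number of elements.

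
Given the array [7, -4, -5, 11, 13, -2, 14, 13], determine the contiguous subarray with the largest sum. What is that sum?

Using Kadane's algorithm on [7, -4, -5, 11, 13, -2, 14, 13]:

Scanning through the array:
Position 1 (value -4): max_ending_here = 3, max_so_far = 7
Position 2 (value -5): max_ending_here = -2, max_so_far = 7
Position 3 (value 11): max_ending_here = 11, max_so_far = 11
Position 4 (value 13): max_ending_here = 24, max_so_far = 24
Position 5 (value -2): max_ending_here = 22, max_so_far = 24
Position 6 (value 14): max_ending_here = 36, max_so_far = 36
Position 7 (value 13): max_ending_here = 49, max_so_far = 49

Maximum subarray: [11, 13, -2, 14, 13]
Maximum sum: 49

The maximum subarray is [11, 13, -2, 14, 13] with sum 49. This subarray runs from index 3 to index 7.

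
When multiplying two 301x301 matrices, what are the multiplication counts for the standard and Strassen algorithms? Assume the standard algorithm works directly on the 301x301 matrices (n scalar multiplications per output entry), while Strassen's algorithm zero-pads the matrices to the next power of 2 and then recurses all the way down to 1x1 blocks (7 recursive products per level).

Matrix multiplication for 301x301 matrices:

Strassen's algorithm requires power-of-2 dimensions. Pad 301x301 to 512x512 (next power of 2).

Standard algorithm: 301^3 = 27270901 multiplications
Strassen's algorithm: 7^(log2(512)) = 7^9 = 40353607 multiplications
Difference: 27270901 - 40353607 = -13082706 (Strassen uses MORE here due to padding overhead — for small or just-over-power-of-2 n, padding can outweigh the per-level savings)

Standard: 27270901 multiplications (301^3). Strassen: 40353607 multiplications (7^9, after padding to 512x512). Strassen reduces 8 recursive multiplications to 7 at each level.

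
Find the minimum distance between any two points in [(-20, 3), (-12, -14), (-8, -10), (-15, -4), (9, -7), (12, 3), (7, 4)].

Computing all pairwise distances among 7 points:

d((-20, 3), (-12, -14)) = 18.7883
d((-20, 3), (-8, -10)) = 17.6918
d((-20, 3), (-15, -4)) = 8.6023
d((-20, 3), (9, -7)) = 30.6757
d((-20, 3), (12, 3)) = 32.0
d((-20, 3), (7, 4)) = 27.0185
d((-12, -14), (-8, -10)) = 5.6569
d((-12, -14), (-15, -4)) = 10.4403
d((-12, -14), (9, -7)) = 22.1359
d((-12, -14), (12, 3)) = 29.4109
d((-12, -14), (7, 4)) = 26.1725
d((-8, -10), (-15, -4)) = 9.2195
d((-8, -10), (9, -7)) = 17.2627
d((-8, -10), (12, 3)) = 23.8537
d((-8, -10), (7, 4)) = 20.5183
d((-15, -4), (9, -7)) = 24.1868
d((-15, -4), (12, 3)) = 27.8927
d((-15, -4), (7, 4)) = 23.4094
d((9, -7), (12, 3)) = 10.4403
d((9, -7), (7, 4)) = 11.1803
d((12, 3), (7, 4)) = 5.099 <-- minimum

Closest pair: (12, 3) and (7, 4) with distance 5.099

The closest pair is (12, 3) and (7, 4) with Euclidean distance 5.099. For 7 points, brute-force pairwise comparison is shown above. For large n, the divide-and-conquer algorithm (sort by x, recurse on halves, check the dividing strip) achieves O(n log n).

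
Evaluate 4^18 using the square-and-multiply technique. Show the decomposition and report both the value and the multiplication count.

Computing 4^18 by squaring (build up from 4^1; each line after the first costs one multiplication):

4^1 = 4
4^2 = (4^1)^2 = 4^2 = 16
4^4 = (4^2)^2 = 16^2 = 256
4^8 = (4^4)^2 = 256^2 = 65536
4^9 = 4 * 4^8 = 4 * 65536 = 262144
4^18 = (4^9)^2 = 262144^2 = 68719476736

Result: 68719476736
Multiplications needed: 5 (5 lines after 4^1)

4^18 = 68719476736. Using exponentiation by squaring, this requires 5 multiplications. The key idea: if the exponent is even, square the half-power; if odd, multiply by the base once.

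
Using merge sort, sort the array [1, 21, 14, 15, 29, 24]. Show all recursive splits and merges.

Merge sort trace:

Split: [1, 21, 14, 15, 29, 24] -> [1, 21, 14] and [15, 29, 24]
  Split: [1, 21, 14] -> [1] and [21, 14]
    Split: [21, 14] -> [21] and [14]
    Merge: [21] + [14] -> [14, 21]
  Merge: [1] + [14, 21] -> [1, 14, 21]
  Split: [15, 29, 24] -> [15] and [29, 24]
    Split: [29, 24] -> [29] and [24]
    Merge: [29] + [24] -> [24, 29]
  Merge: [15] + [24, 29] -> [15, 24, 29]
Merge: [1, 14, 21] + [15, 24, 29] -> [1, 14, 15, 21, 24, 29]

Final sorted array: [1, 14, 15, 21, 24, 29]

The merge sort proceeds by recursively splitting the array and merging sorted halves.
After all merges, the sorted array is [1, 14, 15, 21, 24, 29].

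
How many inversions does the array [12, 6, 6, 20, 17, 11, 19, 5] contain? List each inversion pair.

Finding inversions in [12, 6, 6, 20, 17, 11, 19, 5]:

(0, 1): arr[0]=12 > arr[1]=6
(0, 2): arr[0]=12 > arr[2]=6
(0, 5): arr[0]=12 > arr[5]=11
(0, 7): arr[0]=12 > arr[7]=5
(1, 7): arr[1]=6 > arr[7]=5
(2, 7): arr[2]=6 > arr[7]=5
(3, 4): arr[3]=20 > arr[4]=17
(3, 5): arr[3]=20 > arr[5]=11
(3, 6): arr[3]=20 > arr[6]=19
(3, 7): arr[3]=20 > arr[7]=5
(4, 5): arr[4]=17 > arr[5]=11
(4, 7): arr[4]=17 > arr[7]=5
(5, 7): arr[5]=11 > arr[7]=5
(6, 7): arr[6]=19 > arr[7]=5

Total inversions: 14

The array has 14 inversion(s): (0,1), (0,2), (0,5), (0,7), (1,7), (2,7), (3,4), (3,5), (3,6), (3,7), (4,5), (4,7), (5,7), (6,7). Each pair (i,j) satisfies i < j and arr[i] > arr[j].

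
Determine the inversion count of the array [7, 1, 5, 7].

Finding inversions in [7, 1, 5, 7]:

(0, 1): arr[0]=7 > arr[1]=1
(0, 2): arr[0]=7 > arr[2]=5

Total inversions: 2

The array has 2 inversion(s): (0,1), (0,2). Each pair (i,j) satisfies i < j and arr[i] > arr[j].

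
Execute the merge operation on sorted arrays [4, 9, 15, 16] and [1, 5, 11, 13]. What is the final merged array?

Merging process:

Compare 4 vs 1: take 1 from right. Merged: [1]
Compare 4 vs 5: take 4 from left. Merged: [1, 4]
Compare 9 vs 5: take 5 from right. Merged: [1, 4, 5]
Compare 9 vs 11: take 9 from left. Merged: [1, 4, 5, 9]
Compare 15 vs 11: take 11 from right. Merged: [1, 4, 5, 9, 11]
Compare 15 vs 13: take 13 from right. Merged: [1, 4, 5, 9, 11, 13]
Append remaining from left: [15, 16]. Merged: [1, 4, 5, 9, 11, 13, 15, 16]

Final merged array: [1, 4, 5, 9, 11, 13, 15, 16]
Total comparisons: 6

The merged array is [1, 4, 5, 9, 11, 13, 15, 16], requiring 6 comparisons. The merge step runs in O(n) time where n is the total number of elements.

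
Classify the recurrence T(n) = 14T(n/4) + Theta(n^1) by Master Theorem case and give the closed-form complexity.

Master Theorem for T(n) = 14T(n/4) + O(n^1):

a = 14, b = 4, c = 1
log_b(a) = log_4(14) = 1.9037

Case 1: c = 1 < log_4(14) = 1.9037
T(n) = O(n^(log_4 14))

For T(n) = 14T(n/4) + O(n^1): log_4(14) = 1.9037. This is Case 1 of the Master Theorem (c < log_b(a), work dominated by leaves), giving O(n^(log_4 14)).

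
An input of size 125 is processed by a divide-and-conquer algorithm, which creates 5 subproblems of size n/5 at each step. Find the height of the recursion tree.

For divide and conquer with division factor 5:

Problem sizes at each level:
Level 0: 125
Level 1: 25
Level 2: 5
Level 3: 1

The root is level 0 and the size-1 base case is level 3 (the tree spans levels 0 through 3, i.e. 4 levels counting the root), so the depth is the number of divisions: log_5(125) = 3

The recursion tree depth is log_5(125) = 3. At each level, the problem size is divided by 5, so it takes 3 divisions to reduce to a base case of size 1. The algorithm makes 5 recursive calls at each level.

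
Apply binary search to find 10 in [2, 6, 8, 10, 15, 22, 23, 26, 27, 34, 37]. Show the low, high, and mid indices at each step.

Binary search for 10 in [2, 6, 8, 10, 15, 22, 23, 26, 27, 34, 37]:

lo=0, hi=10, mid=5, arr[mid]=22 -> 22 > 10, search left half
lo=0, hi=4, mid=2, arr[mid]=8 -> 8 < 10, search right half
lo=3, hi=4, mid=3, arr[mid]=10 -> Found target at index 3!

Binary search finds 10 at index 3 after 3 comparisons. The search repeatedly halves the search space by comparing with the middle element.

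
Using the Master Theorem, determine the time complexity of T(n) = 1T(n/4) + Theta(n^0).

Master Theorem for T(n) = 1T(n/4) + O(n^0):

a = 1, b = 4, c = 0
log_b(a) = log_4(1) = 0.0000

Case 2: c = 0 = log_4(1) = 0.0000
T(n) = O(n^0 log n) = O(log n)

For T(n) = 1T(n/4) + O(n^0): log_4(1) = 0.0000. This is Case 2 of the Master Theorem (c = log_b(a), equal work at all levels), giving O(log n).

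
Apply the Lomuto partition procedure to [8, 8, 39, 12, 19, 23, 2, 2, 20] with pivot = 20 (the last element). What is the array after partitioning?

Lomuto partition with pivot = 20:

Initial array: [8, 8, 39, 12, 19, 23, 2, 2, 20]

arr[0]=8 <= 20: swap with position 0, array becomes [8, 8, 39, 12, 19, 23, 2, 2, 20]
arr[1]=8 <= 20: swap with position 1, array becomes [8, 8, 39, 12, 19, 23, 2, 2, 20]
arr[2]=39 > 20: no swap
arr[3]=12 <= 20: swap with position 2, array becomes [8, 8, 12, 39, 19, 23, 2, 2, 20]
arr[4]=19 <= 20: swap with position 3, array becomes [8, 8, 12, 19, 39, 23, 2, 2, 20]
arr[5]=23 > 20: no swap
arr[6]=2 <= 20: swap with position 4, array becomes [8, 8, 12, 19, 2, 23, 39, 2, 20]
arr[7]=2 <= 20: swap with position 5, array becomes [8, 8, 12, 19, 2, 2, 39, 23, 20]

Place pivot at position 6: [8, 8, 12, 19, 2, 2, 20, 23, 39]
Pivot position: 6

After partitioning with pivot 20, the array becomes [8, 8, 12, 19, 2, 2, 20, 23, 39]. The pivot is placed at index 6. All elements to the left of the pivot are <= 20, and all elements to the right are > 20.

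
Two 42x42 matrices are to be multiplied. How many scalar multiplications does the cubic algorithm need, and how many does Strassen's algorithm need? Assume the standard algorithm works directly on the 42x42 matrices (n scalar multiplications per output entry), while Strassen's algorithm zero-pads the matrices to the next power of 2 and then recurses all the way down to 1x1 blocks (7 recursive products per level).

Matrix multiplication for 42x42 matrices:

Strassen's algorithm requires power-of-2 dimensions. Pad 42x42 to 64x64 (next power of 2).

Standard algorithm: 42^3 = 74088 multiplications
Strassen's algorithm: 7^(log2(64)) = 7^6 = 117649 multiplications
Difference: 74088 - 117649 = -43561 (Strassen uses MORE here due to padding overhead — for small or just-over-power-of-2 n, padding can outweigh the per-level savings)

Standard: 74088 multiplications (42^3). Strassen: 117649 multiplications (7^6, after padding to 64x64). Strassen reduces 8 recursive multiplications to 7 at each level.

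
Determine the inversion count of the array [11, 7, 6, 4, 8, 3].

Finding inversions in [11, 7, 6, 4, 8, 3]:

(0, 1): arr[0]=11 > arr[1]=7
(0, 2): arr[0]=11 > arr[2]=6
(0, 3): arr[0]=11 > arr[3]=4
(0, 4): arr[0]=11 > arr[4]=8
(0, 5): arr[0]=11 > arr[5]=3
(1, 2): arr[1]=7 > arr[2]=6
(1, 3): arr[1]=7 > arr[3]=4
(1, 5): arr[1]=7 > arr[5]=3
(2, 3): arr[2]=6 > arr[3]=4
(2, 5): arr[2]=6 > arr[5]=3
(3, 5): arr[3]=4 > arr[5]=3
(4, 5): arr[4]=8 > arr[5]=3

Total inversions: 12

The array has 12 inversion(s): (0,1), (0,2), (0,3), (0,4), (0,5), (1,2), (1,3), (1,5), (2,3), (2,5), (3,5), (4,5). Each pair (i,j) satisfies i < j and arr[i] > arr[j].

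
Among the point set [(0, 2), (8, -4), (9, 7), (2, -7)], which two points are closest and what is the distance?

Computing all pairwise distances among 4 points:

d((0, 2), (8, -4)) = 10.0
d((0, 2), (9, 7)) = 10.2956
d((0, 2), (2, -7)) = 9.2195
d((8, -4), (9, 7)) = 11.0454
d((8, -4), (2, -7)) = 6.7082 <-- minimum
d((9, 7), (2, -7)) = 15.6525

Closest pair: (8, -4) and (2, -7) with distance 6.7082

The closest pair is (8, -4) and (2, -7) with Euclidean distance 6.7082. For 4 points, brute-force pairwise comparison is shown above. For large n, the divide-and-conquer algorithm (sort by x, recurse on halves, check the dividing strip) achieves O(n log n).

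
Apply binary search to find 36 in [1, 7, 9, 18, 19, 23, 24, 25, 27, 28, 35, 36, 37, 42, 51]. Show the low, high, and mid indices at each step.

Binary search for 36 in [1, 7, 9, 18, 19, 23, 24, 25, 27, 28, 35, 36, 37, 42, 51]:

lo=0, hi=14, mid=7, arr[mid]=25 -> 25 < 36, search right half
lo=8, hi=14, mid=11, arr[mid]=36 -> Found target at index 11!

Binary search finds 36 at index 11 after 2 comparisons. The search repeatedly halves the search space by comparing with the middle element.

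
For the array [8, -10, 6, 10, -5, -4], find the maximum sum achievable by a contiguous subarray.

Using Kadane's algorithm on [8, -10, 6, 10, -5, -4]:

Scanning through the array:
Position 1 (value -10): max_ending_here = -2, max_so_far = 8
Position 2 (value 6): max_ending_here = 6, max_so_far = 8
Position 3 (value 10): max_ending_here = 16, max_so_far = 16
Position 4 (value -5): max_ending_here = 11, max_so_far = 16
Position 5 (value -4): max_ending_here = 7, max_so_far = 16

Maximum subarray: [6, 10]
Maximum sum: 16

The maximum subarray is [6, 10] with sum 16. This subarray runs from index 2 to index 3.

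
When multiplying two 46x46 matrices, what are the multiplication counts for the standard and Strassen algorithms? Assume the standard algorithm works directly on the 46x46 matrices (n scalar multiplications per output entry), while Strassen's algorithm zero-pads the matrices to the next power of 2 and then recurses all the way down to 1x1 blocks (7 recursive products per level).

Matrix multiplication for 46x46 matrices:

Strassen's algorithm requires power-of-2 dimensions. Pad 46x46 to 64x64 (next power of 2).

Standard algorithm: 46^3 = 97336 multiplications
Strassen's algorithm: 7^(log2(64)) = 7^6 = 117649 multiplications
Difference: 97336 - 117649 = -20313 (Strassen uses MORE here due to padding overhead — for small or just-over-power-of-2 n, padding can outweigh the per-level savings)

Standard: 97336 multiplications (46^3). Strassen: 117649 multiplications (7^6, after padding to 64x64). Strassen reduces 8 recursive multiplications to 7 at each level.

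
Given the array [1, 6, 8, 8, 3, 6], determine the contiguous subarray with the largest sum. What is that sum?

Using Kadane's algorithm on [1, 6, 8, 8, 3, 6]:

Scanning through the array:
Position 1 (value 6): max_ending_here = 7, max_so_far = 7
Position 2 (value 8): max_ending_here = 15, max_so_far = 15
Position 3 (value 8): max_ending_here = 23, max_so_far = 23
Position 4 (value 3): max_ending_here = 26, max_so_far = 26
Position 5 (value 6): max_ending_here = 32, max_so_far = 32

Maximum subarray: [1, 6, 8, 8, 3, 6]
Maximum sum: 32

The maximum subarray is [1, 6, 8, 8, 3, 6] with sum 32. This subarray runs from index 0 to index 5.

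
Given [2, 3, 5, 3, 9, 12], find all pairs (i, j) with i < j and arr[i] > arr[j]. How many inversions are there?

Finding inversions in [2, 3, 5, 3, 9, 12]:

(2, 3): arr[2]=5 > arr[3]=3

Total inversions: 1

The array has 1 inversion(s): (2,3). Each pair (i,j) satisfies i < j and arr[i] > arr[j].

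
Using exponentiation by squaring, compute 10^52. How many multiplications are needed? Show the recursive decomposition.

Computing 10^52 by squaring (build up from 10^1; each line after the first costs one multiplication):

10^1 = 10
10^2 = (10^1)^2 = 10^2 = 100
10^3 = 10 * 10^2 = 10 * 100 = 1000
10^6 = (10^3)^2 = 1000^2 = 1000000
10^12 = (10^6)^2 = 1000000^2 = 1000000000000
10^13 = 10 * 10^12 = 10 * 1000000000000 = 10000000000000
10^26 = (10^13)^2 = 10000000000000^2 = 100000000000000000000000000
10^52 = (10^26)^2 = 100000000000000000000000000^2 = 10000000000000000000000000000000000000000000000000000

Result: 10000000000000000000000000000000000000000000000000000
Multiplications needed: 7 (7 lines after 10^1)

10^52 = 10000000000000000000000000000000000000000000000000000. Using exponentiation by squaring, this requires 7 multiplications. The key idea: if the exponent is even, square the half-power; if odd, multiply by the base once.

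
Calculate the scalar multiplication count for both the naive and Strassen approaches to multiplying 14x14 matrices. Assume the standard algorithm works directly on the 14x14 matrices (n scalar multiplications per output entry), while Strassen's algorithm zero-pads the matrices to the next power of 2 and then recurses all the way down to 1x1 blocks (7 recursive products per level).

Matrix multiplication for 14x14 matrices:

Strassen's algorithm requires power-of-2 dimensions. Pad 14x14 to 16x16 (next power of 2).

Standard algorithm: 14^3 = 2744 multiplications
Strassen's algorithm: 7^(log2(16)) = 7^4 = 2401 multiplications
Savings: 2744 - 2401 = 343 multiplications

Standard: 2744 multiplications (14^3). Strassen: 2401 multiplications (7^4, after padding to 16x16). Strassen reduces 8 recursive multiplications to 7 at each level.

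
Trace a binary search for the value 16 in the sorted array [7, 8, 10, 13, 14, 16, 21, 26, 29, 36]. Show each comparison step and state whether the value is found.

Binary search for 16 in [7, 8, 10, 13, 14, 16, 21, 26, 29, 36]:

lo=0, hi=9, mid=4, arr[mid]=14 -> 14 < 16, search right half
lo=5, hi=9, mid=7, arr[mid]=26 -> 26 > 16, search left half
lo=5, hi=6, mid=5, arr[mid]=16 -> Found target at index 5!

Binary search finds 16 at index 5 after 3 comparisons. The search repeatedly halves the search space by comparing with the middle element.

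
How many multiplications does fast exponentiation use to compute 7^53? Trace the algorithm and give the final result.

Computing 7^53 by squaring (build up from 7^1; each line after the first costs one multiplication):

7^1 = 7
7^2 = (7^1)^2 = 7^2 = 49
7^3 = 7 * 7^2 = 7 * 49 = 343
7^6 = (7^3)^2 = 343^2 = 117649
7^12 = (7^6)^2 = 117649^2 = 13841287201
7^13 = 7 * 7^12 = 7 * 13841287201 = 96889010407
7^26 = (7^13)^2 = 96889010407^2 = 9387480337647754305649
7^52 = (7^26)^2 = 9387480337647754305649^2 = 88124787089723195184393736687912818113311201
7^53 = 7 * 7^52 = 7 * 88124787089723195184393736687912818113311201 = 616873509628062366290756156815389726793178407

Result: 616873509628062366290756156815389726793178407
Multiplications needed: 8 (8 lines after 7^1)

7^53 = 616873509628062366290756156815389726793178407. Using exponentiation by squaring, this requires 8 multiplications. The key idea: if the exponent is even, square the half-power; if odd, multiply by the base once.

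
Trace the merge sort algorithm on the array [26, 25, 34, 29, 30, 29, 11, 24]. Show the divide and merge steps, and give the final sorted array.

Merge sort trace:

Split: [26, 25, 34, 29, 30, 29, 11, 24] -> [26, 25, 34, 29] and [30, 29, 11, 24]
  Split: [26, 25, 34, 29] -> [26, 25] and [34, 29]
    Split: [26, 25] -> [26] and [25]
    Merge: [26] + [25] -> [25, 26]
    Split: [34, 29] -> [34] and [29]
    Merge: [34] + [29] -> [29, 34]
  Merge: [25, 26] + [29, 34] -> [25, 26, 29, 34]
  Split: [30, 29, 11, 24] -> [30, 29] and [11, 24]
    Split: [30, 29] -> [30] and [29]
    Merge: [30] + [29] -> [29, 30]
    Split: [11, 24] -> [11] and [24]
    Merge: [11] + [24] -> [11, 24]
  Merge: [29, 30] + [11, 24] -> [11, 24, 29, 30]
Merge: [25, 26, 29, 34] + [11, 24, 29, 30] -> [11, 24, 25, 26, 29, 29, 30, 34]

Final sorted array: [11, 24, 25, 26, 29, 29, 30, 34]

The merge sort proceeds by recursively splitting the array and merging sorted halves.
After all merges, the sorted array is [11, 24, 25, 26, 29, 29, 30, 34].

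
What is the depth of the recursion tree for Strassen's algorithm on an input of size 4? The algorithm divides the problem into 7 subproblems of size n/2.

For divide and conquer with division factor 2:

Problem sizes at each level:
Level 0: 4
Level 1: 2
Level 2: 1

The root is level 0 and the size-1 base case is level 2 (the tree spans levels 0 through 2, i.e. 3 levels counting the root), so the depth is the number of divisions: log_2(4) = 2

The recursion tree depth is log_2(4) = 2. At each level, the problem size is divided by 2, so it takes 2 divisions to reduce to a base case of size 1. The algorithm makes 7 recursive calls at each level.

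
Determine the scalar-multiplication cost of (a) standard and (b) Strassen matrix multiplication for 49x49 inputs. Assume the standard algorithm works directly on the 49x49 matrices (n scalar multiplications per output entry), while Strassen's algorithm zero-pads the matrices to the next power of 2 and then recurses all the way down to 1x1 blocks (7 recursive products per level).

Matrix multiplication for 49x49 matrices:

Strassen's algorithm requires power-of-2 dimensions. Pad 49x49 to 64x64 (next power of 2).

Standard algorithm: 49^3 = 117649 multiplications
Strassen's algorithm: 7^(log2(64)) = 7^6 = 117649 multiplications
Savings: 117649 - 117649 = 0 multiplications

Standard: 117649 multiplications (49^3). Strassen: 117649 multiplications (7^6, after padding to 64x64). Strassen reduces 8 recursive multiplications to 7 at each level.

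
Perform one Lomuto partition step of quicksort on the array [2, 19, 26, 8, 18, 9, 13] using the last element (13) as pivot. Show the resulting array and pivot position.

Lomuto partition with pivot = 13:

Initial array: [2, 19, 26, 8, 18, 9, 13]

arr[0]=2 <= 13: swap with position 0, array becomes [2, 19, 26, 8, 18, 9, 13]
arr[1]=19 > 13: no swap
arr[2]=26 > 13: no swap
arr[3]=8 <= 13: swap with position 1, array becomes [2, 8, 26, 19, 18, 9, 13]
arr[4]=18 > 13: no swap
arr[5]=9 <= 13: swap with position 2, array becomes [2, 8, 9, 19, 18, 26, 13]

Place pivot at position 3: [2, 8, 9, 13, 18, 26, 19]
Pivot position: 3

After partitioning with pivot 13, the array becomes [2, 8, 9, 13, 18, 26, 19]. The pivot is placed at index 3. All elements to the left of the pivot are <= 13, and all elements to the right are > 13.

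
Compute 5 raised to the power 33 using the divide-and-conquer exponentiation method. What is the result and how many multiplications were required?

Computing 5^33 by squaring (build up from 5^1; each line after the first costs one multiplication):

5^1 = 5
5^2 = (5^1)^2 = 5^2 = 25
5^4 = (5^2)^2 = 25^2 = 625
5^8 = (5^4)^2 = 625^2 = 390625
5^16 = (5^8)^2 = 390625^2 = 152587890625
5^32 = (5^16)^2 = 152587890625^2 = 23283064365386962890625
5^33 = 5 * 5^32 = 5 * 23283064365386962890625 = 116415321826934814453125

Result: 116415321826934814453125
Multiplications needed: 6 (6 lines after 5^1)

5^33 = 116415321826934814453125. Using exponentiation by squaring, this requires 6 multiplications. The key idea: if the exponent is even, square the half-power; if odd, multiply by the base once.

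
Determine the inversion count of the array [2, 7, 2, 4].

Finding inversions in [2, 7, 2, 4]:

(1, 2): arr[1]=7 > arr[2]=2
(1, 3): arr[1]=7 > arr[3]=4

Total inversions: 2

The array has 2 inversion(s): (1,2), (1,3). Each pair (i,j) satisfies i < j and arr[i] > arr[j].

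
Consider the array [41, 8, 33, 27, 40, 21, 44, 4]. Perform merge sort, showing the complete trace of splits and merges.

Merge sort trace:

Split: [41, 8, 33, 27, 40, 21, 44, 4] -> [41, 8, 33, 27] and [40, 21, 44, 4]
  Split: [41, 8, 33, 27] -> [41, 8] and [33, 27]
    Split: [41, 8] -> [41] and [8]
    Merge: [41] + [8] -> [8, 41]
    Split: [33, 27] -> [33] and [27]
    Merge: [33] + [27] -> [27, 33]
  Merge: [8, 41] + [27, 33] -> [8, 27, 33, 41]
  Split: [40, 21, 44, 4] -> [40, 21] and [44, 4]
    Split: [40, 21] -> [40] and [21]
    Merge: [40] + [21] -> [21, 40]
    Split: [44, 4] -> [44] and [4]
    Merge: [44] + [4] -> [4, 44]
  Merge: [21, 40] + [4, 44] -> [4, 21, 40, 44]
Merge: [8, 27, 33, 41] + [4, 21, 40, 44] -> [4, 8, 21, 27, 33, 40, 41, 44]

Final sorted array: [4, 8, 21, 27, 33, 40, 41, 44]

The merge sort proceeds by recursively splitting the array and merging sorted halves.
After all merges, the sorted array is [4, 8, 21, 27, 33, 40, 41, 44].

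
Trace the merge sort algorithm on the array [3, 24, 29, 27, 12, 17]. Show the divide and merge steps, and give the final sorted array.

Merge sort trace:

Split: [3, 24, 29, 27, 12, 17] -> [3, 24, 29] and [27, 12, 17]
  Split: [3, 24, 29] -> [3] and [24, 29]
    Split: [24, 29] -> [24] and [29]
    Merge: [24] + [29] -> [24, 29]
  Merge: [3] + [24, 29] -> [3, 24, 29]
  Split: [27, 12, 17] -> [27] and [12, 17]
    Split: [12, 17] -> [12] and [17]
    Merge: [12] + [17] -> [12, 17]
  Merge: [27] + [12, 17] -> [12, 17, 27]
Merge: [3, 24, 29] + [12, 17, 27] -> [3, 12, 17, 24, 27, 29]

Final sorted array: [3, 12, 17, 24, 27, 29]

The merge sort proceeds by recursively splitting the array and merging sorted halves.
After all merges, the sorted array is [3, 12, 17, 24, 27, 29].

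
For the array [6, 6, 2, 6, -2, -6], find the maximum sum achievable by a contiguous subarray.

Using Kadane's algorithm on [6, 6, 2, 6, -2, -6]:

Scanning through the array:
Position 1 (value 6): max_ending_here = 12, max_so_far = 12
Position 2 (value 2): max_ending_here = 14, max_so_far = 14
Position 3 (value 6): max_ending_here = 20, max_so_far = 20
Position 4 (value -2): max_ending_here = 18, max_so_far = 20
Position 5 (value -6): max_ending_here = 12, max_so_far = 20

Maximum subarray: [6, 6, 2, 6]
Maximum sum: 20

The maximum subarray is [6, 6, 2, 6] with sum 20. This subarray runs from index 0 to index 3.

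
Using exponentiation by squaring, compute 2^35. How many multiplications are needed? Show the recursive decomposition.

Computing 2^35 by squaring (build up from 2^1; each line after the first costs one multiplication):

2^1 = 2
2^2 = (2^1)^2 = 2^2 = 4
2^4 = (2^2)^2 = 4^2 = 16
2^8 = (2^4)^2 = 16^2 = 256
2^16 = (2^8)^2 = 256^2 = 65536
2^17 = 2 * 2^16 = 2 * 65536 = 131072
2^34 = (2^17)^2 = 131072^2 = 17179869184
2^35 = 2 * 2^34 = 2 * 17179869184 = 34359738368

Result: 34359738368
Multiplications needed: 7 (7 lines after 2^1)

2^35 = 34359738368. Using exponentiation by squaring, this requires 7 multiplications. The key idea: if the exponent is even, square the half-power; if odd, multiply by the base once.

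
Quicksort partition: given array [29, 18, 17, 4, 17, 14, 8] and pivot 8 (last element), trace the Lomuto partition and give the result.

Lomuto partition with pivot = 8:

Initial array: [29, 18, 17, 4, 17, 14, 8]

arr[0]=29 > 8: no swap
arr[1]=18 > 8: no swap
arr[2]=17 > 8: no swap
arr[3]=4 <= 8: swap with position 0, array becomes [4, 18, 17, 29, 17, 14, 8]
arr[4]=17 > 8: no swap
arr[5]=14 > 8: no swap

Place pivot at position 1: [4, 8, 17, 29, 17, 14, 18]
Pivot position: 1

After partitioning with pivot 8, the array becomes [4, 8, 17, 29, 17, 14, 18]. The pivot is placed at index 1. All elements to the left of the pivot are <= 8, and all elements to the right are > 8.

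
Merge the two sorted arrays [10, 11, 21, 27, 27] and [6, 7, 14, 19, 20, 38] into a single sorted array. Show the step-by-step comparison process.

Merging process:

Compare 10 vs 6: take 6 from right. Merged: [6]
Compare 10 vs 7: take 7 from right. Merged: [6, 7]
Compare 10 vs 14: take 10 from left. Merged: [6, 7, 10]
Compare 11 vs 14: take 11 from left. Merged: [6, 7, 10, 11]
Compare 21 vs 14: take 14 from right. Merged: [6, 7, 10, 11, 14]
Compare 21 vs 19: take 19 from right. Merged: [6, 7, 10, 11, 14, 19]
Compare 21 vs 20: take 20 from right. Merged: [6, 7, 10, 11, 14, 19, 20]
Compare 21 vs 38: take 21 from left. Merged: [6, 7, 10, 11, 14, 19, 20, 21]
Compare 27 vs 38: take 27 from left. Merged: [6, 7, 10, 11, 14, 19, 20, 21, 27]
Compare 27 vs 38: take 27 from left. Merged: [6, 7, 10, 11, 14, 19, 20, 21, 27, 27]
Append remaining from right: [38]. Merged: [6, 7, 10, 11, 14, 19, 20, 21, 27, 27, 38]

Final merged array: [6, 7, 10, 11, 14, 19, 20, 21, 27, 27, 38]
Total comparisons: 10

The merged array is [6, 7, 10, 11, 14, 19, 20, 21, 27, 27, 38], requiring 10 comparisons. The merge step runs in O(n) time where n is the total number of elements.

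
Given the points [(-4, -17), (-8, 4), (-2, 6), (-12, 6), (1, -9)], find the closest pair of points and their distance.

Computing all pairwise distances among 5 points:

d((-4, -17), (-8, 4)) = 21.3776
d((-4, -17), (-2, 6)) = 23.0868
d((-4, -17), (-12, 6)) = 24.3516
d((-4, -17), (1, -9)) = 9.434
d((-8, 4), (-2, 6)) = 6.3246
d((-8, 4), (-12, 6)) = 4.4721 <-- minimum
d((-8, 4), (1, -9)) = 15.8114
d((-2, 6), (-12, 6)) = 10.0
d((-2, 6), (1, -9)) = 15.2971
d((-12, 6), (1, -9)) = 19.8494

Closest pair: (-8, 4) and (-12, 6) with distance 4.4721

The closest pair is (-8, 4) and (-12, 6) with Euclidean distance 4.4721. For 5 points, brute-force pairwise comparison is shown above. For large n, the divide-and-conquer algorithm (sort by x, recurse on halves, check the dividing strip) achieves O(n log n).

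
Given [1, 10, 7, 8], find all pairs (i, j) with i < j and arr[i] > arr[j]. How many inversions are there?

Finding inversions in [1, 10, 7, 8]:

(1, 2): arr[1]=10 > arr[2]=7
(1, 3): arr[1]=10 > arr[3]=8

Total inversions: 2

The array has 2 inversion(s): (1,2), (1,3). Each pair (i,j) satisfies i < j and arr[i] > arr[j].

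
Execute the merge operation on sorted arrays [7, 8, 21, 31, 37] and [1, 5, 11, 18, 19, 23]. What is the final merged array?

Merging process:

Compare 7 vs 1: take 1 from right. Merged: [1]
Compare 7 vs 5: take 5 from right. Merged: [1, 5]
Compare 7 vs 11: take 7 from left. Merged: [1, 5, 7]
Compare 8 vs 11: take 8 from left. Merged: [1, 5, 7, 8]
Compare 21 vs 11: take 11 from right. Merged: [1, 5, 7, 8, 11]
Compare 21 vs 18: take 18 from right. Merged: [1, 5, 7, 8, 11, 18]
Compare 21 vs 19: take 19 from right. Merged: [1, 5, 7, 8, 11, 18, 19]
Compare 21 vs 23: take 21 from left. Merged: [1, 5, 7, 8, 11, 18, 19, 21]
Compare 31 vs 23: take 23 from right. Merged: [1, 5, 7, 8, 11, 18, 19, 21, 23]
Append remaining from left: [31, 37]. Merged: [1, 5, 7, 8, 11, 18, 19, 21, 23, 31, 37]

Final merged array: [1, 5, 7, 8, 11, 18, 19, 21, 23, 31, 37]
Total comparisons: 9

The merged array is [1, 5, 7, 8, 11, 18, 19, 21, 23, 31, 37], requiring 9 comparisons. The merge step runs in O(n) time where n is the total number of elements.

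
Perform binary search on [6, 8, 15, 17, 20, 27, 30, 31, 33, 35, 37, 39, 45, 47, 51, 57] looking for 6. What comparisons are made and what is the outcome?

Binary search for 6 in [6, 8, 15, 17, 20, 27, 30, 31, 33, 35, 37, 39, 45, 47, 51, 57]:

lo=0, hi=15, mid=7, arr[mid]=31 -> 31 > 6, search left half
lo=0, hi=6, mid=3, arr[mid]=17 -> 17 > 6, search left half
lo=0, hi=2, mid=1, arr[mid]=8 -> 8 > 6, search left half
lo=0, hi=0, mid=0, arr[mid]=6 -> Found target at index 0!

Binary search finds 6 at index 0 after 4 comparisons. The search repeatedly halves the search space by comparing with the middle element.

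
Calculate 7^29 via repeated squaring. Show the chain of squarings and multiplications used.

Computing 7^29 by squaring (build up from 7^1; each line after the first costs one multiplication):

7^1 = 7
7^2 = (7^1)^2 = 7^2 = 49
7^3 = 7 * 7^2 = 7 * 49 = 343
7^6 = (7^3)^2 = 343^2 = 117649
7^7 = 7 * 7^6 = 7 * 117649 = 823543
7^14 = (7^7)^2 = 823543^2 = 678223072849
7^28 = (7^14)^2 = 678223072849^2 = 459986536544739960976801
7^29 = 7 * 7^28 = 7 * 459986536544739960976801 = 3219905755813179726837607

Result: 3219905755813179726837607
Multiplications needed: 7 (7 lines after 7^1)

7^29 = 3219905755813179726837607. Using exponentiation by squaring, this requires 7 multiplications. The key idea: if the exponent is even, square the half-power; if odd, multiply by the base once.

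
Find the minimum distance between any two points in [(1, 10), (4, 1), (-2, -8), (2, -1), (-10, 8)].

Computing all pairwise distances among 5 points:

d((1, 10), (4, 1)) = 9.4868
d((1, 10), (-2, -8)) = 18.2483
d((1, 10), (2, -1)) = 11.0454
d((1, 10), (-10, 8)) = 11.1803
d((4, 1), (-2, -8)) = 10.8167
d((4, 1), (2, -1)) = 2.8284 <-- minimum
d((4, 1), (-10, 8)) = 15.6525
d((-2, -8), (2, -1)) = 8.0623
d((-2, -8), (-10, 8)) = 17.8885
d((2, -1), (-10, 8)) = 15.0

Closest pair: (4, 1) and (2, -1) with distance 2.8284

The closest pair is (4, 1) and (2, -1) with Euclidean distance 2.8284. For 5 points, brute-force pairwise comparison is shown above. For large n, the divide-and-conquer algorithm (sort by x, recurse on halves, check the dividing strip) achieves O(n log n).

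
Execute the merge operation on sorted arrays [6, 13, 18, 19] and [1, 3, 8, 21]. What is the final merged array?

Merging process:

Compare 6 vs 1: take 1 from right. Merged: [1]
Compare 6 vs 3: take 3 from right. Merged: [1, 3]
Compare 6 vs 8: take 6 from left. Merged: [1, 3, 6]
Compare 13 vs 8: take 8 from right. Merged: [1, 3, 6, 8]
Compare 13 vs 21: take 13 from left. Merged: [1, 3, 6, 8, 13]
Compare 18 vs 21: take 18 from left. Merged: [1, 3, 6, 8, 13, 18]
Compare 19 vs 21: take 19 from left. Merged: [1, 3, 6, 8, 13, 18, 19]
Append remaining from right: [21]. Merged: [1, 3, 6, 8, 13, 18, 19, 21]

Final merged array: [1, 3, 6, 8, 13, 18, 19, 21]
Total comparisons: 7

The merged array is [1, 3, 6, 8, 13, 18, 19, 21], requiring 7 comparisons. The merge step runs in O(n) time where n is the total number of elements.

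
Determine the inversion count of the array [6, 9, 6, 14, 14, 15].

Finding inversions in [6, 9, 6, 14, 14, 15]:

(1, 2): arr[1]=9 > arr[2]=6

Total inversions: 1

The array has 1 inversion(s): (1,2). Each pair (i,j) satisfies i < j and arr[i] > arr[j].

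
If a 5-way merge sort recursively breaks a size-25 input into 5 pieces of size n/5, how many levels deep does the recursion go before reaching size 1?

For divide and conquer with division factor 5:

Problem sizes at each level:
Level 0: 25
Level 1: 5
Level 2: 1

The root is level 0 and the size-1 base case is level 2 (the tree spans levels 0 through 2, i.e. 3 levels counting the root), so the depth is the number of divisions: log_5(25) = 2

The recursion tree depth is log_5(25) = 2. At each level, the problem size is divided by 5, so it takes 2 divisions to reduce to a base case of size 1. The algorithm makes 5 recursive calls at each level.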